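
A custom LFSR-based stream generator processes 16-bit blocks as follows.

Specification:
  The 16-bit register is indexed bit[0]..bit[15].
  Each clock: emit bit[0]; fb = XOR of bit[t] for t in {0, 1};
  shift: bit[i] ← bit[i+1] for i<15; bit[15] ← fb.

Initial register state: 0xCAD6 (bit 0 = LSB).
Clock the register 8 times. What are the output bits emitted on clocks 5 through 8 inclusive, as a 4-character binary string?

1011

reg_0 = 0xCAD6
clock 1: out=0, reg = 0xE56B
clock 2: out=1, reg = 0x72B5
clock 3: out=1, reg = 0xB95A
clock 4: out=0, reg = 0xDCAD
clock 5: out=1, reg = 0xEE56
clock 6: out=0, reg = 0xF72B
clock 7: out=1, reg = 0x7B95
clock 8: out=1, reg = 0xBDCA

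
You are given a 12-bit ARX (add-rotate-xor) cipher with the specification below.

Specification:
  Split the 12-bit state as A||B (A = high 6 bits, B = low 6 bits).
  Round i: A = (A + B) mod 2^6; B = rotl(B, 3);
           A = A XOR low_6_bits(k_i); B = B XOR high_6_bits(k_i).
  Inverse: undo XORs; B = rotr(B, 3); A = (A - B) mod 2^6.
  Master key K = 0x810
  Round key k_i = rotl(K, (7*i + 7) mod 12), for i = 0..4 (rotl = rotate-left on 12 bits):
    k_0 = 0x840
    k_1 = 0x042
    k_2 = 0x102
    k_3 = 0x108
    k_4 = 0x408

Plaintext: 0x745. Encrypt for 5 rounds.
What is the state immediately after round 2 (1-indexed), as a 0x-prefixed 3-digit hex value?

0xA48

s_0 = plaintext = 0x745
s_1 = Round(s_0, k_0) = 0x889
s_2 = Round(s_1, k_1) = 0xA48
s_3 = Round(s_2, k_2) = 0xCC5
s_4 = Round(s_3, k_3) = 0xC2C
s_5 = Round(s_4, k_4) = 0x535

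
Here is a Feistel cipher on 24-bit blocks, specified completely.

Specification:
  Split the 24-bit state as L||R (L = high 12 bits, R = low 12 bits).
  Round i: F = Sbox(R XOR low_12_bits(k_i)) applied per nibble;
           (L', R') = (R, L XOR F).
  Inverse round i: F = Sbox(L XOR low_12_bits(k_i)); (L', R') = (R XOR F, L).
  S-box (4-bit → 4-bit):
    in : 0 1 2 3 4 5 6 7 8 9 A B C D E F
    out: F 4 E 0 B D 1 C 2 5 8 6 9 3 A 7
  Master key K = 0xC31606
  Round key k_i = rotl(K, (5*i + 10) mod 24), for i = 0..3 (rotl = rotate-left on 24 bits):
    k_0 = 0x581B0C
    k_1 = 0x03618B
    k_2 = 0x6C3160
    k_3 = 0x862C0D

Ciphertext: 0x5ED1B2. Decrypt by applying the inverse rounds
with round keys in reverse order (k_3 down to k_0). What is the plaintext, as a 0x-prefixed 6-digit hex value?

s_0 = ciphertext = 0x5ED1B2
s_1 = InvRound(s_0, k_3) = 0x41D5ED
s_2 = InvRound(s_1, k_2) = 0x82E41D
s_3 = InvRound(s_2, k_1) = 0x19082E
s_4 = InvRound(s_3, k_0) = 0x077190

0x077190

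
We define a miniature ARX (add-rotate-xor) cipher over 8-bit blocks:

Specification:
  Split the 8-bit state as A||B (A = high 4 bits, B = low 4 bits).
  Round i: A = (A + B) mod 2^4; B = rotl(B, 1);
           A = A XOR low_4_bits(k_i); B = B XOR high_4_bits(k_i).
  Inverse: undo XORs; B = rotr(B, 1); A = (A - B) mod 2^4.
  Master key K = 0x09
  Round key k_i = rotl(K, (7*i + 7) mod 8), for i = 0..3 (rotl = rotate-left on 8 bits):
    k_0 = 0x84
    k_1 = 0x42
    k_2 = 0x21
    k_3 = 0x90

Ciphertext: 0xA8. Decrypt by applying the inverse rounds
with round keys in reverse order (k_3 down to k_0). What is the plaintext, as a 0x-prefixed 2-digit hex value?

s_0 = ciphertext = 0xA8
s_1 = InvRound(s_0, k_3) = 0x28
s_2 = InvRound(s_1, k_2) = 0xE5
s_3 = InvRound(s_2, k_1) = 0x48
s_4 = InvRound(s_3, k_0) = 0x00

0x00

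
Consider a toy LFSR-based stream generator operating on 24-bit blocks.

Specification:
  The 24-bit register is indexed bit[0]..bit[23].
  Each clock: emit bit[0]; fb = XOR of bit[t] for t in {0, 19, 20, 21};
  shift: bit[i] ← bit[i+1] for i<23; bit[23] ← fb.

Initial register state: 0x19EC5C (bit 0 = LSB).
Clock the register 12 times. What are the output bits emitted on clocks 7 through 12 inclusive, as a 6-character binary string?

100011

reg_0 = 0x19EC5C
clock 1: out=0, reg = 0x0CF62E
clock 2: out=0, reg = 0x867B17
clock 3: out=1, reg = 0xC33D8B
clock 4: out=1, reg = 0xE19EC5
clock 5: out=1, reg = 0x70CF62
clock 6: out=0, reg = 0x3867B1
clock 7: out=1, reg = 0x1C33D8
clock 8: out=0, reg = 0x0E19EC
clock 9: out=0, reg = 0x870CF6
clock 10: out=0, reg = 0x43867B
clock 11: out=1, reg = 0xA1C33D
clock 12: out=1, reg = 0x50E19E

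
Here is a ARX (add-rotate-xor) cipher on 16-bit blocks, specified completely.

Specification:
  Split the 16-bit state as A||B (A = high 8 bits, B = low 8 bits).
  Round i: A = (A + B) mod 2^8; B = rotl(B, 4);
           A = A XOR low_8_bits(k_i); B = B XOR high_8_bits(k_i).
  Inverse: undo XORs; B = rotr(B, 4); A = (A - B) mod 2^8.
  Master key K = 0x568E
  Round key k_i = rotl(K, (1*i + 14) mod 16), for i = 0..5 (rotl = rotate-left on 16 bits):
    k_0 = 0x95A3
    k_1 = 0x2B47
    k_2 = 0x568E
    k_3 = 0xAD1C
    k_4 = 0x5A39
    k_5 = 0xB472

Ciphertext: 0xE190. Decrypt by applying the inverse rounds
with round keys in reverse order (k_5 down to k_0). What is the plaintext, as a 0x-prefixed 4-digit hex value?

0x653B

s_0 = ciphertext = 0xE190
s_1 = InvRound(s_0, k_5) = 0x5142
s_2 = InvRound(s_1, k_4) = 0xE781
s_3 = InvRound(s_2, k_3) = 0x39C2
s_4 = InvRound(s_3, k_2) = 0x6E49
s_5 = InvRound(s_4, k_1) = 0x0326
s_6 = InvRound(s_5, k_0) = 0x653B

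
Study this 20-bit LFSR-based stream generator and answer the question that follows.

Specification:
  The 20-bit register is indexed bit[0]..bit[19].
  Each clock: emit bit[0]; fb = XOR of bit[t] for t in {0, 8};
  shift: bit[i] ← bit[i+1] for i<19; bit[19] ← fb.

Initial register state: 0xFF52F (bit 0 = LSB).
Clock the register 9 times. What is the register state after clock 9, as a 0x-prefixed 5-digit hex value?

reg_0 = 0xFF52F
clock 1: out=1, reg = 0x7FA97
clock 2: out=1, reg = 0xBFD4B
clock 3: out=1, reg = 0x5FEA5
clock 4: out=1, reg = 0xAFF52
clock 5: out=0, reg = 0xD7FA9
clock 6: out=1, reg = 0x6BFD4
clock 7: out=0, reg = 0xB5FEA
clock 8: out=0, reg = 0xDAFF5
clock 9: out=1, reg = 0x6D7FA

0x6D7FA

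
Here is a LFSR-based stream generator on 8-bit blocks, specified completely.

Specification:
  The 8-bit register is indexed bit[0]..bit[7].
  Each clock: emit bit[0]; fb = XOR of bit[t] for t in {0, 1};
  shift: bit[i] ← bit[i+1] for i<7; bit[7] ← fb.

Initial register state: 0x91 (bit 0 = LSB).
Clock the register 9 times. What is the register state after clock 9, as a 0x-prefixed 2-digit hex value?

0xAC

reg_0 = 0x91
clock 1: out=1, reg = 0xC8
clock 2: out=0, reg = 0x64
clock 3: out=0, reg = 0x32
clock 4: out=0, reg = 0x99
clock 5: out=1, reg = 0xCC
clock 6: out=0, reg = 0x66
clock 7: out=0, reg = 0xB3
clock 8: out=1, reg = 0x59
clock 9: out=1, reg = 0xAC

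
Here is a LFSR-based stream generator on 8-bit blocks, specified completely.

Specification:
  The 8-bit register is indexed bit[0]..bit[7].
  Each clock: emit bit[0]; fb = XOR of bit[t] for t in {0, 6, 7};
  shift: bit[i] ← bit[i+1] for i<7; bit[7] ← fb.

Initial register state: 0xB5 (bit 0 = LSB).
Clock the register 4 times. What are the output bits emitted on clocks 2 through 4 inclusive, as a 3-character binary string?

010

reg_0 = 0xB5
clock 1: out=1, reg = 0x5A
clock 2: out=0, reg = 0xAD
clock 3: out=1, reg = 0x56
clock 4: out=0, reg = 0xAB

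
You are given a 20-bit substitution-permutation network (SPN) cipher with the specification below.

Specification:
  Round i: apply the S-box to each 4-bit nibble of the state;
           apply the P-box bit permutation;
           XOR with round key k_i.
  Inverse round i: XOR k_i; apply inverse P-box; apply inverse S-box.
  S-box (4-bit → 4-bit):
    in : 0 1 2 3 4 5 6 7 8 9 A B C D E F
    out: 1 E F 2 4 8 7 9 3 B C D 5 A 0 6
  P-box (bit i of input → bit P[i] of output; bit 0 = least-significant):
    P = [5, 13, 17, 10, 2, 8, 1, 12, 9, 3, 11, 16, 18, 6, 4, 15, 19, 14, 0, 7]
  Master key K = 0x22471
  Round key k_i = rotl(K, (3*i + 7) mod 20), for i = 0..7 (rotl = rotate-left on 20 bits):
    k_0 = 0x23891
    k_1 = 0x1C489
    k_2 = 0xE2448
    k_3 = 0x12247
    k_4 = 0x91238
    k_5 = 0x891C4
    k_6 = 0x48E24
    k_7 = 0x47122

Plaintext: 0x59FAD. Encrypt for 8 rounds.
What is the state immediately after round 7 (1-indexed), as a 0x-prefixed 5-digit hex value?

s_0 = plaintext = 0x59FAD
s_1 = Round(s_0, k_0) = 0x6845B
s_2 = Round(s_1, k_1) = 0xF98E8
s_3 = Round(s_2, k_2) = 0xAC621
s_4 = Round(s_3, k_3) = 0x71DD8
s_5 = Round(s_4, k_4) = 0x0A3C0
s_6 = Round(s_5, k_5) = 0x011FA
s_7 = Round(s_6, k_6) = 0xF037E
s_8 = Round(s_7, k_7) = 0x0212F

0xF037E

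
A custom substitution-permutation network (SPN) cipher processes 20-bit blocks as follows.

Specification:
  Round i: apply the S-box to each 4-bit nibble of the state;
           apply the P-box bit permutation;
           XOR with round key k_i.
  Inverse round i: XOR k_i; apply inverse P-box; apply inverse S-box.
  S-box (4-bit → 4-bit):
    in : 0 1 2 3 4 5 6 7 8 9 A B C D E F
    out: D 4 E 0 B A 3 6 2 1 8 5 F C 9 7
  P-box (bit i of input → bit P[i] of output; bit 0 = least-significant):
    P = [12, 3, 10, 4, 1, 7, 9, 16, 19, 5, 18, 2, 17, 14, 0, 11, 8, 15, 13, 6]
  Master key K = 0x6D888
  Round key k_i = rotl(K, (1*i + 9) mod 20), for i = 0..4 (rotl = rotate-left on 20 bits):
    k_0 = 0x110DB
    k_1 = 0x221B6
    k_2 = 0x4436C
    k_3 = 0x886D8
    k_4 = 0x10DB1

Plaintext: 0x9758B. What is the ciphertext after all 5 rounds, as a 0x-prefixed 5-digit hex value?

0xD864A

s_0 = plaintext = 0x9758B
s_1 = Round(s_0, k_0) = 0x1457E
s_2 = Round(s_1, k_1) = 0x05B02
s_3 = Round(s_2, k_2) = 0x92C36
s_4 = Round(s_3, k_3) = 0x4DFF5
s_5 = Round(s_4, k_4) = 0xD864A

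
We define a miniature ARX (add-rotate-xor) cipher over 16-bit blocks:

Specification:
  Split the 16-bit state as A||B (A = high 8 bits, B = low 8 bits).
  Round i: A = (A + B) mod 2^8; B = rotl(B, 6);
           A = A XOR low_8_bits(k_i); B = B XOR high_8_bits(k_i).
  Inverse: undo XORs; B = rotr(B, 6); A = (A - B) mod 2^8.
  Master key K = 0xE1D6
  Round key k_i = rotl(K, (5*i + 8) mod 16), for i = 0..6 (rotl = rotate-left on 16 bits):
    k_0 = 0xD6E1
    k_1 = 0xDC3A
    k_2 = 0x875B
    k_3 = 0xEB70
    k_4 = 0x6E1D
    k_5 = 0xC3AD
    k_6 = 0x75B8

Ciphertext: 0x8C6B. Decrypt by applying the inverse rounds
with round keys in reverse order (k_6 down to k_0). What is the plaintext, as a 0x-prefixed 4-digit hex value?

0x949E

s_0 = ciphertext = 0x8C6B
s_1 = InvRound(s_0, k_6) = 0xBC78
s_2 = InvRound(s_1, k_5) = 0x23EE
s_3 = InvRound(s_2, k_4) = 0x3C02
s_4 = InvRound(s_3, k_3) = 0xA5A7
s_5 = InvRound(s_4, k_2) = 0x7E80
s_6 = InvRound(s_5, k_1) = 0xD371
s_7 = InvRound(s_6, k_0) = 0x949E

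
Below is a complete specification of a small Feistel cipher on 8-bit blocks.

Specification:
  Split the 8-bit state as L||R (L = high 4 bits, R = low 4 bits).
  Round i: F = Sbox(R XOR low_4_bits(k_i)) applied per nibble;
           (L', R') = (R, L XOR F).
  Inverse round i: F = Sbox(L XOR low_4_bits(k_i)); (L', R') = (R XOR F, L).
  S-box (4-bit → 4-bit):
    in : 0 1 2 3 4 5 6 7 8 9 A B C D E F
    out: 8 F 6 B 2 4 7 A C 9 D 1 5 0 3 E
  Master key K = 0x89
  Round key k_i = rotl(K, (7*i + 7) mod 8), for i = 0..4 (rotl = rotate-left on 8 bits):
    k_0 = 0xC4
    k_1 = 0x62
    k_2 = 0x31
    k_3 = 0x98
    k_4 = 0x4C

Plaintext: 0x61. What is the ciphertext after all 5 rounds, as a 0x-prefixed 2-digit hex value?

0xE8

s_0 = plaintext = 0x61
s_1 = Round(s_0, k_0) = 0x12
s_2 = Round(s_1, k_1) = 0x29
s_3 = Round(s_2, k_2) = 0x9E
s_4 = Round(s_3, k_3) = 0xEE
s_5 = Round(s_4, k_4) = 0xE8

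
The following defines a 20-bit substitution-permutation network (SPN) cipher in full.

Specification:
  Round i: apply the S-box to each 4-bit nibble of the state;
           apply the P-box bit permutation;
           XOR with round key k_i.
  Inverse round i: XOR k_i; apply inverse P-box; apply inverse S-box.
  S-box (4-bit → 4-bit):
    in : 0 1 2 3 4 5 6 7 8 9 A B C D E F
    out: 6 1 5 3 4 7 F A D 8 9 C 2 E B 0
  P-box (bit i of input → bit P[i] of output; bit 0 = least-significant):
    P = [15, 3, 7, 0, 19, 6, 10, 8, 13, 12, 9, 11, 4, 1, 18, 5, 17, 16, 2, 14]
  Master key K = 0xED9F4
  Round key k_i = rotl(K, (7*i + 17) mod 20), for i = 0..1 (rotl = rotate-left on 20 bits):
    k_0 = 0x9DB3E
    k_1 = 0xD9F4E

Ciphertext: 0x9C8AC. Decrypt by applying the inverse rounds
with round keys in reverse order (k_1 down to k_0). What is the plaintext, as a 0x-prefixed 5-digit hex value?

s_0 = ciphertext = 0x9C8AC
s_1 = InvRound(s_0, k_1) = 0x9D0D4
s_2 = InvRound(s_1, k_0) = 0xF7B70

0xF7B70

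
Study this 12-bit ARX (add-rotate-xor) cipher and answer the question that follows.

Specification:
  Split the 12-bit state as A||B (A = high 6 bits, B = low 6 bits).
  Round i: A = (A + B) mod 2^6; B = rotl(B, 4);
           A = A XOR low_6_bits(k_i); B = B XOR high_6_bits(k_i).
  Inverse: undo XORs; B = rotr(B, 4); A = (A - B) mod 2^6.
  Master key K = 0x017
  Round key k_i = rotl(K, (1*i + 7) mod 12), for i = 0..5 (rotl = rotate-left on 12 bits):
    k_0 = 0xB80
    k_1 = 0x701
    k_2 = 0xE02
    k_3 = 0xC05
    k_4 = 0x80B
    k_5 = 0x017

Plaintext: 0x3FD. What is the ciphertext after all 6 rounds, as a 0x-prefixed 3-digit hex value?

s_0 = plaintext = 0x3FD
s_1 = Round(s_0, k_0) = 0x331
s_2 = Round(s_1, k_1) = 0xF00
s_3 = Round(s_2, k_2) = 0xFB8
s_4 = Round(s_3, k_3) = 0xCFE
s_5 = Round(s_4, k_4) = 0xE8F
s_6 = Round(s_5, k_5) = 0x7B3

0x7B3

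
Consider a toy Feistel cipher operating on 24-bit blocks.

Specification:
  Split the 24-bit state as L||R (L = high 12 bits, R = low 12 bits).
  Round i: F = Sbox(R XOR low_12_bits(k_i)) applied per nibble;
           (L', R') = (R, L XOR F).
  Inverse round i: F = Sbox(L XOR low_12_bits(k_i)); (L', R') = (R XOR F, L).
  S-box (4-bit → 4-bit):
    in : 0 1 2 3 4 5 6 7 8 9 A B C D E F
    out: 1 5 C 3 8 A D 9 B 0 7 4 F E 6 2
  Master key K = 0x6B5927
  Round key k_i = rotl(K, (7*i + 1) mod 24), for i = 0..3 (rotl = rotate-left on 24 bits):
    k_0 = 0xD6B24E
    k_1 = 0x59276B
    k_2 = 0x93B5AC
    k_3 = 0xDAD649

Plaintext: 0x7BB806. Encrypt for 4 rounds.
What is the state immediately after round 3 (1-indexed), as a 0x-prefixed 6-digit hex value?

s_0 = plaintext = 0x7BB806
s_1 = Round(s_0, k_0) = 0x806030
s_2 = Round(s_1, k_1) = 0x0301A2
s_3 = Round(s_2, k_2) = 0x1A2826
s_4 = Round(s_3, k_3) = 0x826770

0x1A2826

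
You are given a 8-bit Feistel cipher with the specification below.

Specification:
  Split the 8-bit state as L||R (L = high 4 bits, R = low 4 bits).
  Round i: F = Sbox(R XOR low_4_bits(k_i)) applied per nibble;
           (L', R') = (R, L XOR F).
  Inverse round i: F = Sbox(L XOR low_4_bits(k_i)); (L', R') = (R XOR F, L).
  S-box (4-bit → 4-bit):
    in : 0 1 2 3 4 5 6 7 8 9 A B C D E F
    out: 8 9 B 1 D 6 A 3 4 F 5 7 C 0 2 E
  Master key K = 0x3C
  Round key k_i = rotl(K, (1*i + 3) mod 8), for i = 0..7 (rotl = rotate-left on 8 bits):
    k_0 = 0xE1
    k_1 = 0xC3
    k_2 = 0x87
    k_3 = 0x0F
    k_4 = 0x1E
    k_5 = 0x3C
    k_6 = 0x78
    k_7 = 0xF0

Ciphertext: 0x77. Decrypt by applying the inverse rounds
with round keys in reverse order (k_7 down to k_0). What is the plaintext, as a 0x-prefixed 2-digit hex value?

0xBD

s_0 = ciphertext = 0x77
s_1 = InvRound(s_0, k_7) = 0x47
s_2 = InvRound(s_1, k_6) = 0xB4
s_3 = InvRound(s_2, k_5) = 0x7B
s_4 = InvRound(s_3, k_4) = 0x47
s_5 = InvRound(s_4, k_3) = 0x04
s_6 = InvRound(s_5, k_2) = 0x70
s_7 = InvRound(s_6, k_1) = 0xD7
s_8 = InvRound(s_7, k_0) = 0xBD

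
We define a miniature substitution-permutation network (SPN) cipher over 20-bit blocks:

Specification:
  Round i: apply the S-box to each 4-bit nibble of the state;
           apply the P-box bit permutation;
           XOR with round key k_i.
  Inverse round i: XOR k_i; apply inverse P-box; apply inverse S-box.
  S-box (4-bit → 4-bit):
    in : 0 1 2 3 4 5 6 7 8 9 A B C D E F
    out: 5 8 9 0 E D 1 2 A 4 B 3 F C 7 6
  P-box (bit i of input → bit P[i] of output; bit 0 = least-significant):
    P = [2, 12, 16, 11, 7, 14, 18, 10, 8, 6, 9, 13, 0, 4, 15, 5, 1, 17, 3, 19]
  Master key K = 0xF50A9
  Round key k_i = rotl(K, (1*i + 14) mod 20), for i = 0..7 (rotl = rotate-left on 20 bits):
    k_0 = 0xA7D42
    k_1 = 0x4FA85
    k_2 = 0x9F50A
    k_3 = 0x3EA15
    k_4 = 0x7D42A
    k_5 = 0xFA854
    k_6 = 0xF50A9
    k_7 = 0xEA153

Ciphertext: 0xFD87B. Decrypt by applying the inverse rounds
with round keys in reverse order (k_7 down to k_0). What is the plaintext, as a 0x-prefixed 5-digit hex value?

0x80912

s_0 = ciphertext = 0xFD87B
s_1 = InvRound(s_0, k_7) = 0x91274
s_2 = InvRound(s_1, k_6) = 0xFBFE6
s_3 = InvRound(s_2, k_5) = 0x68027
s_4 = InvRound(s_3, k_4) = 0x9638E
s_5 = InvRound(s_4, k_3) = 0xCE661
s_6 = InvRound(s_5, k_2) = 0x02E9F
s_7 = InvRound(s_6, k_1) = 0x0F347
s_8 = InvRound(s_7, k_0) = 0x80912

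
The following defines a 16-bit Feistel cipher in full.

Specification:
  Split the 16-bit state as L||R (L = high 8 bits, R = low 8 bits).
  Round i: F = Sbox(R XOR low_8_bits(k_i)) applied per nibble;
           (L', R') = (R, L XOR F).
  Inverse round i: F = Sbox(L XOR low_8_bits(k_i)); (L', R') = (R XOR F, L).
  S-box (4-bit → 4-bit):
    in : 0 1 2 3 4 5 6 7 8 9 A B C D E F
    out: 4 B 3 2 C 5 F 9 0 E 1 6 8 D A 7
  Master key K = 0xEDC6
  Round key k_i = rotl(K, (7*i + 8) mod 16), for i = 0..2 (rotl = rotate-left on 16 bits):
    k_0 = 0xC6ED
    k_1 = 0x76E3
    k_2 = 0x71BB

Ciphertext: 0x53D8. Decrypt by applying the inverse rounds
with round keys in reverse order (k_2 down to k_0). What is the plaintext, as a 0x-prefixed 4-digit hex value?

0x28B5

s_0 = ciphertext = 0x53D8
s_1 = InvRound(s_0, k_2) = 0x7853
s_2 = InvRound(s_1, k_1) = 0xB578
s_3 = InvRound(s_2, k_0) = 0x28B5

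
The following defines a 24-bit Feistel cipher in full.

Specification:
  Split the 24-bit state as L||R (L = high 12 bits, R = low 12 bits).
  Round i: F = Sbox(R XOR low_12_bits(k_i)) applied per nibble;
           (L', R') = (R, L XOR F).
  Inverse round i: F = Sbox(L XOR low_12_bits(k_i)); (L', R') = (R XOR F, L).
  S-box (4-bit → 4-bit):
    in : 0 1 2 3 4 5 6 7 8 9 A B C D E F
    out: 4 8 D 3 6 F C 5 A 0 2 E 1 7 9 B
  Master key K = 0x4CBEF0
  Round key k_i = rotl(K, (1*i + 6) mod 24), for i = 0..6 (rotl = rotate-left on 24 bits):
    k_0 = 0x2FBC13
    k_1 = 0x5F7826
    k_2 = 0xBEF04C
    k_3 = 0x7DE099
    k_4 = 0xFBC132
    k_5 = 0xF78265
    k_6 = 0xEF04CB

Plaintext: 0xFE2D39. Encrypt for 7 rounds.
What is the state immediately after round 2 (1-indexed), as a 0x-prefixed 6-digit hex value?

s_0 = plaintext = 0xFE2D39
s_1 = Round(s_0, k_0) = 0xD39730
s_2 = Round(s_1, k_1) = 0x7306B5
s_3 = Round(s_2, k_2) = 0x6B5B80
s_4 = Round(s_3, k_3) = 0xB80835
s_5 = Round(s_4, k_4) = 0x835BC5
s_6 = Round(s_5, k_5) = 0xBC5811
s_7 = Round(s_6, k_6) = 0x811AB7

0x7306B5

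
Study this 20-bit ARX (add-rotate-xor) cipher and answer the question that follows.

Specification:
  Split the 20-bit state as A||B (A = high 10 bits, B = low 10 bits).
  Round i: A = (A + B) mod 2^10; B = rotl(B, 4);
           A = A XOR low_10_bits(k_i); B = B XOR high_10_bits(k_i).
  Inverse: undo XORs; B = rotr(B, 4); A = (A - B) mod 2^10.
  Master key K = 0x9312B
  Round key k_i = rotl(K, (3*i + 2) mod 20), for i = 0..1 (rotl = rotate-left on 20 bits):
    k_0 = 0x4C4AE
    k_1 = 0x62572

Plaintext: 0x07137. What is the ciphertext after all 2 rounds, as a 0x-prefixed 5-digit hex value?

0x4C1D0

s_0 = plaintext = 0x07137
s_1 = Round(s_0, k_0) = 0x7F645
s_2 = Round(s_1, k_1) = 0x4C1D0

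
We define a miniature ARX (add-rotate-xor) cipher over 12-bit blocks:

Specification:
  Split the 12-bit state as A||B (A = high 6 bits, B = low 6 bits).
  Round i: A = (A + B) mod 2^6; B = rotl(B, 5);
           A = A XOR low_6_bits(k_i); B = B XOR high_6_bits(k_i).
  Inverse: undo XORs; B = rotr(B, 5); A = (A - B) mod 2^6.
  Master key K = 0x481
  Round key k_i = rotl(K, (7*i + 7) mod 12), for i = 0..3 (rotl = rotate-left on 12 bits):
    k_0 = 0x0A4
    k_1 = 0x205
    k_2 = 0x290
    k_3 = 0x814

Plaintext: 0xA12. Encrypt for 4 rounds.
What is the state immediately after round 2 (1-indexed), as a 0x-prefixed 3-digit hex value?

s_0 = plaintext = 0xA12
s_1 = Round(s_0, k_0) = 0x78B
s_2 = Round(s_1, k_1) = 0xB2D
s_3 = Round(s_2, k_2) = 0x27C
s_4 = Round(s_3, k_3) = 0x47E

0xB2D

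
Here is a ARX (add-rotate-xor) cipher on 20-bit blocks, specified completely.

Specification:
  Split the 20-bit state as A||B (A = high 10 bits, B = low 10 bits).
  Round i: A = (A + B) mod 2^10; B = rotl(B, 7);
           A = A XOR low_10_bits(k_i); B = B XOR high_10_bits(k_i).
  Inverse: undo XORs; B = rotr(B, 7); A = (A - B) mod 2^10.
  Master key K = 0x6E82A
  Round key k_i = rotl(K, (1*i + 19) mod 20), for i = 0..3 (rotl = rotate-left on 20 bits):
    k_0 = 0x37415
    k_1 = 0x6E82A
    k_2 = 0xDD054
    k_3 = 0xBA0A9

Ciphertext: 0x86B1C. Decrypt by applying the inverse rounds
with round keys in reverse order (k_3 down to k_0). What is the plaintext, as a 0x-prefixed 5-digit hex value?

0x9F619

s_0 = ciphertext = 0x86B1C
s_1 = InvRound(s_0, k_3) = 0xC43A3
s_2 = InvRound(s_1, k_2) = 0x22EB9
s_3 = InvRound(s_2, k_1) = 0x20C1E
s_4 = InvRound(s_3, k_0) = 0x9F619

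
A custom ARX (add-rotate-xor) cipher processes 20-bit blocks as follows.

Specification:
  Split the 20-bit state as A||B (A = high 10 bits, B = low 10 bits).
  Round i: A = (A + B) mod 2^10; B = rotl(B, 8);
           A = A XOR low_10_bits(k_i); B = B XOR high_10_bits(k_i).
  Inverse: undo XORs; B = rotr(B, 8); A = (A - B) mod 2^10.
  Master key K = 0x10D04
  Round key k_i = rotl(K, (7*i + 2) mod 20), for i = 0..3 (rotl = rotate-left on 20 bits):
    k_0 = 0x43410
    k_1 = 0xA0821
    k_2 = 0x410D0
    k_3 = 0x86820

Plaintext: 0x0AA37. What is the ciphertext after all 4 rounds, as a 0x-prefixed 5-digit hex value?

s_0 = plaintext = 0x0AA37
s_1 = Round(s_0, k_0) = 0x9C680
s_2 = Round(s_1, k_1) = 0x34222
s_3 = Round(s_2, k_2) = 0x88B8C
s_4 = Round(s_3, k_3) = 0x63AF9

0x63AF9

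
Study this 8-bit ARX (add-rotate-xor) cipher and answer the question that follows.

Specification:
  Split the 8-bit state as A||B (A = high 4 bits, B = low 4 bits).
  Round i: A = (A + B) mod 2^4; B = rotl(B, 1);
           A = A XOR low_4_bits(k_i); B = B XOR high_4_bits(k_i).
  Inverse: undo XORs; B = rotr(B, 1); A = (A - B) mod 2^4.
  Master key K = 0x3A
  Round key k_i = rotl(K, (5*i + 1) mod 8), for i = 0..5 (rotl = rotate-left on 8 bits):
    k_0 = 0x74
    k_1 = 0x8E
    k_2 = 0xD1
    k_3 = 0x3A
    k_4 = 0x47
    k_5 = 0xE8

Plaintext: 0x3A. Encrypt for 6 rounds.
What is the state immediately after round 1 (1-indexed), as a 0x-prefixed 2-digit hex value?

s_0 = plaintext = 0x3A
s_1 = Round(s_0, k_0) = 0x92
s_2 = Round(s_1, k_1) = 0x5C
s_3 = Round(s_2, k_2) = 0x04
s_4 = Round(s_3, k_3) = 0xEB
s_5 = Round(s_4, k_4) = 0xE3
s_6 = Round(s_5, k_5) = 0x98

0x92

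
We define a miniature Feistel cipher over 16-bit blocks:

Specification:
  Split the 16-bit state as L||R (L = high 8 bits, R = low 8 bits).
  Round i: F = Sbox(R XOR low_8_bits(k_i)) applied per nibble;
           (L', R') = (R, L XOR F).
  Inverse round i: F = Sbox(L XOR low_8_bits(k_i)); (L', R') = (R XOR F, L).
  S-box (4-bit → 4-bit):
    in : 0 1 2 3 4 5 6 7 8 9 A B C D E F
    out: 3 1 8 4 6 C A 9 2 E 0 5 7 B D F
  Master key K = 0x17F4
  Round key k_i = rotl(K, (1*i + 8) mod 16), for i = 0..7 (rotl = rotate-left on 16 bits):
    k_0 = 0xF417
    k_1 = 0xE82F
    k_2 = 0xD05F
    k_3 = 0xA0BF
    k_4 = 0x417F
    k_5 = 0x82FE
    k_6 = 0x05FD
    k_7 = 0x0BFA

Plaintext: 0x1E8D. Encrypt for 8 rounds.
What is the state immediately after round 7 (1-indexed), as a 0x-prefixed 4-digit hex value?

s_0 = plaintext = 0x1E8D
s_1 = Round(s_0, k_0) = 0x8DFE
s_2 = Round(s_1, k_1) = 0xFE3C
s_3 = Round(s_2, k_2) = 0x3C5A
s_4 = Round(s_3, k_3) = 0x5AE0
s_5 = Round(s_4, k_4) = 0xE0B5
s_6 = Round(s_5, k_5) = 0xB585
s_7 = Round(s_6, k_6) = 0x8527
s_8 = Round(s_7, k_7) = 0x273E

0x8527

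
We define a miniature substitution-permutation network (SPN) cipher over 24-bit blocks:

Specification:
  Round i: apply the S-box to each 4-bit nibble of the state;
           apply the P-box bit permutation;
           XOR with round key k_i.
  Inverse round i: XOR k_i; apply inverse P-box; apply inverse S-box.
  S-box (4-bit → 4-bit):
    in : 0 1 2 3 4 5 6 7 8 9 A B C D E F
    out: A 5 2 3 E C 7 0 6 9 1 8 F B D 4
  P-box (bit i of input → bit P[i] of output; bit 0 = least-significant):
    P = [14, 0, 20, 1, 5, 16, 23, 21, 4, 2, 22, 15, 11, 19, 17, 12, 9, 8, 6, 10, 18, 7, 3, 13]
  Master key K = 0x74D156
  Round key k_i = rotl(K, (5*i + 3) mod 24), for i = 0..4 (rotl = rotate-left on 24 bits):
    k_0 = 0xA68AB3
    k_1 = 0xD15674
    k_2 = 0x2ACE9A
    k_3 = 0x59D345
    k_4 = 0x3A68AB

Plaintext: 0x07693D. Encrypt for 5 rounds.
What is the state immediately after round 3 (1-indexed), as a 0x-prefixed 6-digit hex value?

s_0 = plaintext = 0x07693D
s_1 = Round(s_0, k_0) = 0xAD6200
s_2 = Round(s_1, k_1) = 0xFE5973
s_3 = Round(s_2, k_2) = 0x2818C3
s_4 = Round(s_3, k_3) = 0xBA9AA0
s_5 = Round(s_4, k_4) = 0x3A5298

0x2818C3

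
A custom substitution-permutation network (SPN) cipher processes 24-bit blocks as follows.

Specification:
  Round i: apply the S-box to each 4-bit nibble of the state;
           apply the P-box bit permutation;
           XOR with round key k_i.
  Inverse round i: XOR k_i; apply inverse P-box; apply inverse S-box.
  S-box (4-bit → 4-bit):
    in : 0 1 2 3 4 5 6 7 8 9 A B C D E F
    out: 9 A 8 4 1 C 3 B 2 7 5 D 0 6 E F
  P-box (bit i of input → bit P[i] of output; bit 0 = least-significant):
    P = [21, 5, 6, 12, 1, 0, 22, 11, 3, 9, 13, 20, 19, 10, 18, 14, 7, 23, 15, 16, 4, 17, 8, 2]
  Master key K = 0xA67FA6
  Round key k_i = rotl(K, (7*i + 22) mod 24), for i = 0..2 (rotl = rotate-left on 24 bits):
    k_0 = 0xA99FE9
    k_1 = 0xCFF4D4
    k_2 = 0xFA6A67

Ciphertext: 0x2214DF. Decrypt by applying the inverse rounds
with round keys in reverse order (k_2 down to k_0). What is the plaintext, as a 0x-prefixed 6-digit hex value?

0xF9E1DF

s_0 = ciphertext = 0x2214DF
s_1 = InvRound(s_0, k_2) = 0x467F51
s_2 = InvRound(s_1, k_1) = 0x5F481C
s_3 = InvRound(s_2, k_0) = 0xF9E1DF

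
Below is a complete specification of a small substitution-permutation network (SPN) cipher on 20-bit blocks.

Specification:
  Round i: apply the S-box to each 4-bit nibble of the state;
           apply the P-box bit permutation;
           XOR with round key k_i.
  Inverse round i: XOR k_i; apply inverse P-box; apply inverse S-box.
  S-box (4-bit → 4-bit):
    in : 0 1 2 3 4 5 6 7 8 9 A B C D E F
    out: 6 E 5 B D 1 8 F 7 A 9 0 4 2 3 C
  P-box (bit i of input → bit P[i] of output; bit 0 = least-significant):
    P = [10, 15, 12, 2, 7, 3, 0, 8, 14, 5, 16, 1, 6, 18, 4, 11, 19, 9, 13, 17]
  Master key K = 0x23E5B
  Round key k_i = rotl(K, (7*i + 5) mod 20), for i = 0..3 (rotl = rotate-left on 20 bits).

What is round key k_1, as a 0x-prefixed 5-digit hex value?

K = 0x23E5B
k_0 = rotl(K, (7*0+5) mod 20) = rotl(K, 5) = 0x7CB64
k_1 = rotl(K, (7*1+5) mod 20) = rotl(K, 12) = 0x5B23E

0x5B23E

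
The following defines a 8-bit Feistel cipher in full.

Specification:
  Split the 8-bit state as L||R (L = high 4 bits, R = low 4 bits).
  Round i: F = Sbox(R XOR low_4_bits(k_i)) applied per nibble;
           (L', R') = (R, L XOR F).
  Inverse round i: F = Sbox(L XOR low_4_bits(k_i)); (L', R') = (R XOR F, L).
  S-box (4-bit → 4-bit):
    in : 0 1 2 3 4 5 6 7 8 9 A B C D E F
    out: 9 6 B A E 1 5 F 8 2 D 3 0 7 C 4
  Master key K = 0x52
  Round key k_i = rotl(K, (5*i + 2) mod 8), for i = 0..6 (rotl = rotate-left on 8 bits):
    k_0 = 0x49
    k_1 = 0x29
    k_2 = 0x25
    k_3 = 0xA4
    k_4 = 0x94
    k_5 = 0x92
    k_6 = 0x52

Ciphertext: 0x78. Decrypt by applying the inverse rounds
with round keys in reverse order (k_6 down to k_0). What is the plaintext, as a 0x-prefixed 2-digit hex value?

s_0 = ciphertext = 0x78
s_1 = InvRound(s_0, k_6) = 0x97
s_2 = InvRound(s_1, k_5) = 0x49
s_3 = InvRound(s_2, k_4) = 0x04
s_4 = InvRound(s_3, k_3) = 0xA0
s_5 = InvRound(s_4, k_2) = 0x4A
s_6 = InvRound(s_5, k_1) = 0xD4
s_7 = InvRound(s_6, k_0) = 0xAD

0xAD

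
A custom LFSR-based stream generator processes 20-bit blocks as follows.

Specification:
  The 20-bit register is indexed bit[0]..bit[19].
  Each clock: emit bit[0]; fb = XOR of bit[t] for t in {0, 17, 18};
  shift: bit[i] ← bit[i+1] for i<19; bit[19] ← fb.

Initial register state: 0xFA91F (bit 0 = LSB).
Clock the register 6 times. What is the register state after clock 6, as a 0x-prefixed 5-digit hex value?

reg_0 = 0xFA91F
clock 1: out=1, reg = 0xFD48F
clock 2: out=1, reg = 0xFEA47
clock 3: out=1, reg = 0xFF523
clock 4: out=1, reg = 0xFFA91
clock 5: out=1, reg = 0xFFD48
clock 6: out=0, reg = 0x7FEA4

0x7FEA4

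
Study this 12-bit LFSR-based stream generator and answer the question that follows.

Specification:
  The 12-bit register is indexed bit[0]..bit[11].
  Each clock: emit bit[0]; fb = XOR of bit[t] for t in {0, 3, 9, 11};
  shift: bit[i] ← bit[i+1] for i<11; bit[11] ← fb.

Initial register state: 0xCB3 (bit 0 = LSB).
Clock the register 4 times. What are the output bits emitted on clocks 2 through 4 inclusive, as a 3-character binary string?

reg_0 = 0xCB3
clock 1: out=1, reg = 0x659
clock 2: out=1, reg = 0xB2C
clock 3: out=0, reg = 0xD96
clock 4: out=0, reg = 0xECB

100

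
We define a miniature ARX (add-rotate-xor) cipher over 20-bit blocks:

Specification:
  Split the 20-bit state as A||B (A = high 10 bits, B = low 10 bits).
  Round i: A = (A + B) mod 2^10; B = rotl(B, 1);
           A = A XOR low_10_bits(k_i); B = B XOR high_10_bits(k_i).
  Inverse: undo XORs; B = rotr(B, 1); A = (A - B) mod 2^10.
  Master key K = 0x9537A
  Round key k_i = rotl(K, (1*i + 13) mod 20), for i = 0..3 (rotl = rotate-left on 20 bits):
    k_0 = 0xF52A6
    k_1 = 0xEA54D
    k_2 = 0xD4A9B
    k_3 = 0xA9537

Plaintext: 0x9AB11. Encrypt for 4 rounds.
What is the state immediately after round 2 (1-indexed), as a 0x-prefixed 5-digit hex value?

0x26447

s_0 = plaintext = 0x9AB11
s_1 = Round(s_0, k_0) = 0xF75F7
s_2 = Round(s_1, k_1) = 0x26447
s_3 = Round(s_2, k_2) = 0x9EFDC
s_4 = Round(s_3, k_3) = 0xD811C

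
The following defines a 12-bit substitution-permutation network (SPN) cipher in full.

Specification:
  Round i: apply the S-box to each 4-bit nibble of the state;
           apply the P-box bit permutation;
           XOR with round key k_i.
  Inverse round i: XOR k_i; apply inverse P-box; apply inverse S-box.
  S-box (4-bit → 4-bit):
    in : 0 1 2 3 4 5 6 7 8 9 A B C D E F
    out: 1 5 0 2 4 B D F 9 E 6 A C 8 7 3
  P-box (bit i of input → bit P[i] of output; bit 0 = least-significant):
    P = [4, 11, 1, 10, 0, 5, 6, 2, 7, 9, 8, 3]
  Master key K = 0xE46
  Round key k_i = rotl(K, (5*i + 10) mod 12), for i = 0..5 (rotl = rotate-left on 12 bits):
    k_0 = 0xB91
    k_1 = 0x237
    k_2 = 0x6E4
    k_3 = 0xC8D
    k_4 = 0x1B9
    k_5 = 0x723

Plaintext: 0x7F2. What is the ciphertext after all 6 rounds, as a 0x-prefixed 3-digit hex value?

0xC18

s_0 = plaintext = 0x7F2
s_1 = Round(s_0, k_0) = 0x838
s_2 = Round(s_1, k_1) = 0x68F
s_3 = Round(s_2, k_2) = 0xF79
s_4 = Round(s_3, k_3) = 0x26A
s_5 = Round(s_4, k_4) = 0x9FE
s_6 = Round(s_5, k_5) = 0xC18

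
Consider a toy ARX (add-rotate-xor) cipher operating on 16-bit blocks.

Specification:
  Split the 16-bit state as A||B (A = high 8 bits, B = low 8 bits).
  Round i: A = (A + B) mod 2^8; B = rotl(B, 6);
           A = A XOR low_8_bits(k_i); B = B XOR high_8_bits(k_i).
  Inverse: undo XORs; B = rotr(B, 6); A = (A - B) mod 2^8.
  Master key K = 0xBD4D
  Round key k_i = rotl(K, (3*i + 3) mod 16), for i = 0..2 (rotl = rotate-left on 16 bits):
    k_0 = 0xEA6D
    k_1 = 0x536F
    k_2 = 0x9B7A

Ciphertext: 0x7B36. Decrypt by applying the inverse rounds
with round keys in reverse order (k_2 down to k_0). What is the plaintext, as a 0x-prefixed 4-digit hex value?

0xEBF5

s_0 = ciphertext = 0x7B36
s_1 = InvRound(s_0, k_2) = 0x4BB6
s_2 = InvRound(s_1, k_1) = 0x8D97
s_3 = InvRound(s_2, k_0) = 0xEBF5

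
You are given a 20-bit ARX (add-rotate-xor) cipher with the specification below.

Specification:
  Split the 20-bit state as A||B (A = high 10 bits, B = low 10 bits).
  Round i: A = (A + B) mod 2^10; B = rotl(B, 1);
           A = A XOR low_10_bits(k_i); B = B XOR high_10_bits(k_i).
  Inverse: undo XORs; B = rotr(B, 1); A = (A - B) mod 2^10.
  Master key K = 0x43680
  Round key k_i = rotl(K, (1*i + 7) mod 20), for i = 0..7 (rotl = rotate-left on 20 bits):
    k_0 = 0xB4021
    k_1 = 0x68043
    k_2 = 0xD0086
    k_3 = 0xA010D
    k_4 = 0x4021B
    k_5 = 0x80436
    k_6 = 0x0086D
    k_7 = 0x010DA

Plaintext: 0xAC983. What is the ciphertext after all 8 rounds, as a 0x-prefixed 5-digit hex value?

0x7BF34

s_0 = plaintext = 0xAC983
s_1 = Round(s_0, k_0) = 0x051D6
s_2 = Round(s_1, k_1) = 0x6A60C
s_3 = Round(s_2, k_2) = 0xCCF59
s_4 = Round(s_3, k_3) = 0xE0433
s_5 = Round(s_4, k_4) = 0x6BD66
s_6 = Round(s_5, k_5) = 0xC8CCD
s_7 = Round(s_6, k_6) = 0xE7598
s_8 = Round(s_7, k_7) = 0x7BF34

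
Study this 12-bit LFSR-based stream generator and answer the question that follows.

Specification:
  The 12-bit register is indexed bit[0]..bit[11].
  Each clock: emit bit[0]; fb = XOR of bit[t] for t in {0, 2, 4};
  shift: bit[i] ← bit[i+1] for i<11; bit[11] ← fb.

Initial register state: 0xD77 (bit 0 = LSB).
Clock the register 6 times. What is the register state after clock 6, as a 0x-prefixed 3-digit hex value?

0xF75

reg_0 = 0xD77
clock 1: out=1, reg = 0xEBB
clock 2: out=1, reg = 0x75D
clock 3: out=1, reg = 0xBAE
clock 4: out=0, reg = 0xDD7
clock 5: out=1, reg = 0xEEB
clock 6: out=1, reg = 0xF75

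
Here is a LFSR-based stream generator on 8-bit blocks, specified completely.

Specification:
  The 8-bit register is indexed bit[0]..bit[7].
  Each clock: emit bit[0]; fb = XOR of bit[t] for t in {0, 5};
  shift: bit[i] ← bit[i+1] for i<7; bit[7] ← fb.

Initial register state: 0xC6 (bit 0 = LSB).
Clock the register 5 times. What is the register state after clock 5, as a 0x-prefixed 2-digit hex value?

reg_0 = 0xC6
clock 1: out=0, reg = 0x63
clock 2: out=1, reg = 0x31
clock 3: out=1, reg = 0x18
clock 4: out=0, reg = 0x0C
clock 5: out=0, reg = 0x06

0x06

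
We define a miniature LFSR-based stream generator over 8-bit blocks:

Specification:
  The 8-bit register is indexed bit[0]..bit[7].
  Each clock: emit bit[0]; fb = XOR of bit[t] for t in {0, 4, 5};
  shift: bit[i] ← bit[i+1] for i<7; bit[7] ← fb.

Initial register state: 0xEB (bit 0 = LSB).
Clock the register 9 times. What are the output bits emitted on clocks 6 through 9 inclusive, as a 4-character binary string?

1110

reg_0 = 0xEB
clock 1: out=1, reg = 0x75
clock 2: out=1, reg = 0xBA
clock 3: out=0, reg = 0x5D
clock 4: out=1, reg = 0x2E
clock 5: out=0, reg = 0x97
clock 6: out=1, reg = 0x4B
clock 7: out=1, reg = 0xA5
clock 8: out=1, reg = 0x52
clock 9: out=0, reg = 0xA9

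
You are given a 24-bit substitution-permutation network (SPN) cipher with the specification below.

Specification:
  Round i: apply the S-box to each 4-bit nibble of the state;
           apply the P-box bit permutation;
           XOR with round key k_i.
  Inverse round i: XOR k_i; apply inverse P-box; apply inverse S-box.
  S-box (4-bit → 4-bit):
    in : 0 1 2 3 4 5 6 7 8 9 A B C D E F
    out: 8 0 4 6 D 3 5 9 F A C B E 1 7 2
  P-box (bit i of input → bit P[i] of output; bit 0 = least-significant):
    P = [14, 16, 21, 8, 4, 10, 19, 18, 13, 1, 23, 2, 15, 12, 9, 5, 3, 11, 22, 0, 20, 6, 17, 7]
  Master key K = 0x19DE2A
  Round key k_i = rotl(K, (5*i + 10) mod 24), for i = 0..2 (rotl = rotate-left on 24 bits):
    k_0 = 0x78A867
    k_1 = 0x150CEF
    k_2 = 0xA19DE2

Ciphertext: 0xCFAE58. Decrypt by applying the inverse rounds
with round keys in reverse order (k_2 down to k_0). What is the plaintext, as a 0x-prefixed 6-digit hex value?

s_0 = ciphertext = 0xCFAE58
s_1 = InvRound(s_0, k_2) = 0xA6C54A
s_2 = InvRound(s_1, k_1) = 0x497A18
s_3 = InvRound(s_2, k_0) = 0x5789DE

0x5789DE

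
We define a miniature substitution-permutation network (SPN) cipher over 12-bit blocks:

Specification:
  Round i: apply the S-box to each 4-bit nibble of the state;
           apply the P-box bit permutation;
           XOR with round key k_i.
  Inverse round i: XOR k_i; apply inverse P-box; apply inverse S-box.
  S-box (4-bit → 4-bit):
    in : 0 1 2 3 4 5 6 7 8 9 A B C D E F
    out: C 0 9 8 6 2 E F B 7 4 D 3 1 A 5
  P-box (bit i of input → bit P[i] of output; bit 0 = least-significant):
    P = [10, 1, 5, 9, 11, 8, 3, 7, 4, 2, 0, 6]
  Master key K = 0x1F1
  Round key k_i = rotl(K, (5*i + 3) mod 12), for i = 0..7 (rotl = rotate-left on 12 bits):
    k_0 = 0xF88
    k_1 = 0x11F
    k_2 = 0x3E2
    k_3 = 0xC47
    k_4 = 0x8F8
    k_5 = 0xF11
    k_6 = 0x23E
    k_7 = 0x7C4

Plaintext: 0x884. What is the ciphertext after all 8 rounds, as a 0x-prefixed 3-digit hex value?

0x643

s_0 = plaintext = 0x884
s_1 = Round(s_0, k_0) = 0x67E
s_2 = Round(s_1, k_1) = 0xAD0
s_3 = Round(s_2, k_2) = 0x9C3
s_4 = Round(s_3, k_3) = 0x752
s_5 = Round(s_4, k_4) = 0xFAD
s_6 = Round(s_5, k_5) = 0xB08
s_7 = Round(s_6, k_6) = 0x4E5
s_8 = Round(s_7, k_7) = 0x643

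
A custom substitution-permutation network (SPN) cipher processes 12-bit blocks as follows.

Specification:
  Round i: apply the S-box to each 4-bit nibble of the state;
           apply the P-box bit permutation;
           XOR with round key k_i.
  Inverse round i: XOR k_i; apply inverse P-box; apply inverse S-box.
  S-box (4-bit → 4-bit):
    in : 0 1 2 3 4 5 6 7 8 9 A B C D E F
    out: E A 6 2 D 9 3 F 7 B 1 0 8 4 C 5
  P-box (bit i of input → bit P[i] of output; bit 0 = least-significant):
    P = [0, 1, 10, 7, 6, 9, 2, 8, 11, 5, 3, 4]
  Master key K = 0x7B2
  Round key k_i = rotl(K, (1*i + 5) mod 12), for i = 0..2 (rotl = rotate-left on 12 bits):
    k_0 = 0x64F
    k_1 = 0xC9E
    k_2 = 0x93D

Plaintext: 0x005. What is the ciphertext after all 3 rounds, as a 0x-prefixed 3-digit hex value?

0xC06

s_0 = plaintext = 0x005
s_1 = Round(s_0, k_0) = 0x5F2
s_2 = Round(s_1, k_1) = 0x0C8
s_3 = Round(s_2, k_2) = 0xC06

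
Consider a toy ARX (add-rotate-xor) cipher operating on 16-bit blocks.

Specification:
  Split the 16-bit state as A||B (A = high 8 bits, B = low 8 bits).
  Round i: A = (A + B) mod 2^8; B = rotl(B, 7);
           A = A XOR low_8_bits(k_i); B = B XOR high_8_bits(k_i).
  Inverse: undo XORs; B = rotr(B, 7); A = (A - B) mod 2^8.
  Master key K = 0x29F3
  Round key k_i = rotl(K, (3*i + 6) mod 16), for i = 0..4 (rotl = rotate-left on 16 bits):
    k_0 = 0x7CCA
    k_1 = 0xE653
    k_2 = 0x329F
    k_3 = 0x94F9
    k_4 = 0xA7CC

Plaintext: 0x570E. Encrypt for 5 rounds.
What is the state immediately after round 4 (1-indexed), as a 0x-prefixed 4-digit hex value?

s_0 = plaintext = 0x570E
s_1 = Round(s_0, k_0) = 0xAF7B
s_2 = Round(s_1, k_1) = 0x795B
s_3 = Round(s_2, k_2) = 0x4B9F
s_4 = Round(s_3, k_3) = 0x135B
s_5 = Round(s_4, k_4) = 0xA20A

0x135B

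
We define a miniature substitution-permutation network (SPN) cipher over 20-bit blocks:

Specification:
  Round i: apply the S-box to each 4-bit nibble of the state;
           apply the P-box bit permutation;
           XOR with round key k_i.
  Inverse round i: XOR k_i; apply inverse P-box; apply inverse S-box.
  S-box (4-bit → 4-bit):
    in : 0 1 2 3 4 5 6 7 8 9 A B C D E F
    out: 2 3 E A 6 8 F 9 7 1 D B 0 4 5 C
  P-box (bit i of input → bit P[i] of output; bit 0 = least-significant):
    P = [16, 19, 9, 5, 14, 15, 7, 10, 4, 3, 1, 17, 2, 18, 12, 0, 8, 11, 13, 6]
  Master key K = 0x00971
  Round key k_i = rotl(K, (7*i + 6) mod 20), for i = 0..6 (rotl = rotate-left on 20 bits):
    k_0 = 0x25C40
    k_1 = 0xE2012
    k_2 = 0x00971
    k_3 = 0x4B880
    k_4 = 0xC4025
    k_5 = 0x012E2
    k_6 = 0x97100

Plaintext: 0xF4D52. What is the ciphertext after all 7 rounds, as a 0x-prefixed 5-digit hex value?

s_0 = plaintext = 0xF4D52
s_1 = Round(s_0, k_0) = 0xE6A22
s_2 = Round(s_1, k_1) = 0x097A5
s_3 = Round(s_2, k_2) = 0x245C5
s_4 = Round(s_3, k_3) = 0x280E0
s_5 = Round(s_4, k_4) = 0x038E9
s_6 = Round(s_5, k_5) = 0x55A79
s_7 = Round(s_6, k_6) = 0xA3553

0xA3553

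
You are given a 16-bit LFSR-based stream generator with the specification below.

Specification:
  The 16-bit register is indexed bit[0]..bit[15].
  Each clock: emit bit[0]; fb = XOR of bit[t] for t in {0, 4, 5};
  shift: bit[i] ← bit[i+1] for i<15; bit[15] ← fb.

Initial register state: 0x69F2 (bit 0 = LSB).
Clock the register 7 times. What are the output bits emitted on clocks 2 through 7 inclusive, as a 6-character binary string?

reg_0 = 0x69F2
clock 1: out=0, reg = 0x34F9
clock 2: out=1, reg = 0x9A7C
clock 3: out=0, reg = 0x4D3E
clock 4: out=0, reg = 0x269F
clock 5: out=1, reg = 0x134F
clock 6: out=1, reg = 0x89A7
clock 7: out=1, reg = 0x44D3

100111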